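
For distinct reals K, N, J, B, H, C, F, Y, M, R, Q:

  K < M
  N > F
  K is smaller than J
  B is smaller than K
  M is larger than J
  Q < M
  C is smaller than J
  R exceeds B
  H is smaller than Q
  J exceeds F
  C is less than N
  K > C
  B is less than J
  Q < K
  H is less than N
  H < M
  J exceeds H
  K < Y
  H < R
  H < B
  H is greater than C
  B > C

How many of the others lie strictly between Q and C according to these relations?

The relations place C below Q. An element lies strictly between them when it is forced above C and also forced below Q.
Above C: {H, B, N, K, Y, J, M, R}. Below Q: {H}.
Intersection: {H} — 1.

1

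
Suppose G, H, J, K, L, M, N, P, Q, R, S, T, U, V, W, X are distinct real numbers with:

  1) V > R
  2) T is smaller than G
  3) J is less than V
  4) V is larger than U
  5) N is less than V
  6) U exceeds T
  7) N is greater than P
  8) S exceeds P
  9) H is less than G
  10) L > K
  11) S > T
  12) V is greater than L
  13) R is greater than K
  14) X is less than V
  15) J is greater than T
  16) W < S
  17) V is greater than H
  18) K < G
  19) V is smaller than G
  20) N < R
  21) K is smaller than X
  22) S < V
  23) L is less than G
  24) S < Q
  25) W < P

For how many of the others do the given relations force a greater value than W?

7

From W the given relations immediately reach P, S.
From those, N, V, Q — 5 in total.
From those, R, G — 7 in total.
No other element is forced above W by the given relations, so the count is 7.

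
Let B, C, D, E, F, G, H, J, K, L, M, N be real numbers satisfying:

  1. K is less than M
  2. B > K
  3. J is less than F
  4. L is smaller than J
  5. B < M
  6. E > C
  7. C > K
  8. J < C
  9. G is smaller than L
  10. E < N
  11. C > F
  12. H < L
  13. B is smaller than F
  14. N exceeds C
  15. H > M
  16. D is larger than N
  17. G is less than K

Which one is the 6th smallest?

L

Chaining the given pairs: G < K < B < M < H < L < J < F < C < E < N < D.
Counting 6 from the smallest end gives L.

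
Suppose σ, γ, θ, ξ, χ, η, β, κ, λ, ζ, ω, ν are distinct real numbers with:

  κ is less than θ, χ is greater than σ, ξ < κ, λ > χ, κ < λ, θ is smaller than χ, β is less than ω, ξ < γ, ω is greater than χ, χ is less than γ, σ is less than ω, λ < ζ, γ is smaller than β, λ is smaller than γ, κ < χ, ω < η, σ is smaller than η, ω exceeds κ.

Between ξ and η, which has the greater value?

η

Link the given pairs in sequence: ξ < κ; κ < θ; θ < χ; χ < λ; λ < γ; γ < β; β < ω; ω < η.
Chaining these gives ξ < κ < θ < χ < λ < γ < β < ω < η.
So ξ < η; η is the larger of the two.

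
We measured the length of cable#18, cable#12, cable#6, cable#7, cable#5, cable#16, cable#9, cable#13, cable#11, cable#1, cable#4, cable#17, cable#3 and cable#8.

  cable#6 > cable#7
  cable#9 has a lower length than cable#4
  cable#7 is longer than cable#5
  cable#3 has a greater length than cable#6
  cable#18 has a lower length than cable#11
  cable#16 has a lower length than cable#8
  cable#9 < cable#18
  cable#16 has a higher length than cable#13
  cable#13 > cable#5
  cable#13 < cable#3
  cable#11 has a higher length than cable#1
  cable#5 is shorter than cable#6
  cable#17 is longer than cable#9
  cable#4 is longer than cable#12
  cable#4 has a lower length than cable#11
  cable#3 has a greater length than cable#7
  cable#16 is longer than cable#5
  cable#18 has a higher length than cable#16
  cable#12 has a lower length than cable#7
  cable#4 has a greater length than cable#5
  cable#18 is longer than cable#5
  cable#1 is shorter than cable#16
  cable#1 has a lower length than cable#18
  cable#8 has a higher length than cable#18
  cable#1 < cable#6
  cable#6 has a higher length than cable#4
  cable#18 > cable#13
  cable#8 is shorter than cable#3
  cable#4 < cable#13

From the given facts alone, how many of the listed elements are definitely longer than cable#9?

The elements the relations force above cable#9 are cable#17, cable#4, cable#13, cable#16, cable#18, cable#6, cable#8, cable#11, cable#3 — no chain reaches any other.
That is 9.

9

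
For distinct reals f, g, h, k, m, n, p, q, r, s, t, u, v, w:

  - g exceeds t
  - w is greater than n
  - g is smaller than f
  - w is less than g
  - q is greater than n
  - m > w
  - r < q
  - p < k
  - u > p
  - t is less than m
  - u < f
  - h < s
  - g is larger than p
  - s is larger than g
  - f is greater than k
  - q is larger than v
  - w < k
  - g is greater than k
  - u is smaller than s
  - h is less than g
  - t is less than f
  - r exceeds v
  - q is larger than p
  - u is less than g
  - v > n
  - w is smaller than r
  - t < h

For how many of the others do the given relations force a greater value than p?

6

The elements the relations force above p are u, k, g, s, f, q — no chain reaches any other.
That is 6.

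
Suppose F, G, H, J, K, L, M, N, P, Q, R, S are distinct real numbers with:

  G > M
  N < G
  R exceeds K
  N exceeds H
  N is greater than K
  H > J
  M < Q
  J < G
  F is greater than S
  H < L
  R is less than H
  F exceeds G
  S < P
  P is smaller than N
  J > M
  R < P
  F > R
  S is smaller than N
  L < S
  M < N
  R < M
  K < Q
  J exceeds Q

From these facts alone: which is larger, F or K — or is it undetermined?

K < R < M < Q < J < H < L < S < P < N < G < F, by transitivity through R, M, Q, J, H, L, S, P, N, G.
So F is larger.

F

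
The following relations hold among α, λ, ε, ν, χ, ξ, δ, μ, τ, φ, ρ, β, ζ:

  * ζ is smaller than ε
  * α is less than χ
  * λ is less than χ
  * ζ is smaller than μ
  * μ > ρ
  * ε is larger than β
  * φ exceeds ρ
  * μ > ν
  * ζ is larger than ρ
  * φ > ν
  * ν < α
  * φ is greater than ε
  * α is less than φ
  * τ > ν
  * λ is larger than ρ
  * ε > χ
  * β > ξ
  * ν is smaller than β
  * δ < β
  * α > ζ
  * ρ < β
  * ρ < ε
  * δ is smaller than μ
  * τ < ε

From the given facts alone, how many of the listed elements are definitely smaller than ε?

From ε the given relations immediately reach ρ, τ, ζ, β, χ.
From those, ν, ξ, λ, δ, α — 10 in total.
Nothing else is reachable below ε; 10 in all.

10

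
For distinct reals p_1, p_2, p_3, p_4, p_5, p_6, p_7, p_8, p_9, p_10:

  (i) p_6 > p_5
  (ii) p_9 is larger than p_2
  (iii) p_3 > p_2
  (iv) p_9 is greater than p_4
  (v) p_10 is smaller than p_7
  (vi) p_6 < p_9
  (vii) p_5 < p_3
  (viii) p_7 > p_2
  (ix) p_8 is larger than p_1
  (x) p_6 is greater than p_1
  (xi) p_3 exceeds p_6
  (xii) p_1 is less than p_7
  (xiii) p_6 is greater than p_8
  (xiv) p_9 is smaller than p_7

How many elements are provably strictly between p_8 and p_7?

2

The relations place p_8 below p_7. An element lies strictly between them when it is forced above p_8 and also forced below p_7.
Above p_8: {p_6, p_3, p_9}. Below p_7: {p_1, p_2, p_4, p_5, p_6, p_10, p_9}.
Intersection: {p_6, p_9} — 2.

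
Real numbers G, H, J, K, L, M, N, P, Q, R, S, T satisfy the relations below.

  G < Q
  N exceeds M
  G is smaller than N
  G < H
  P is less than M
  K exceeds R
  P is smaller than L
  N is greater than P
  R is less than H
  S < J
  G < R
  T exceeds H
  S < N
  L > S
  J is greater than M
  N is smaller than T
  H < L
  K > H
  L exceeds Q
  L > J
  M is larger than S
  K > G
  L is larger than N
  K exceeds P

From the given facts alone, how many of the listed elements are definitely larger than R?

From R the given relations immediately reach H, K.
From those, T, L — 4 in total.
No other element is forced above R by the given relations, so the count is 4.

4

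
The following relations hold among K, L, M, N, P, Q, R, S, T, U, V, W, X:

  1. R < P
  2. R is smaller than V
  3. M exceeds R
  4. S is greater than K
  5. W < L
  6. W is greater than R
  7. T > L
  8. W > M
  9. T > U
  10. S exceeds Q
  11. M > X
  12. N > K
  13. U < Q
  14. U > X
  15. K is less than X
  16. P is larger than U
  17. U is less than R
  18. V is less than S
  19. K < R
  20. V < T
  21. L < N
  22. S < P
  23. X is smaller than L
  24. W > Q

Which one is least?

K

Chaining upward from K: directly above it, X, R, S, N; then U, M, V, W, L, P; then Q, T.
That covers every other element, and nothing is given below K, so K is the least.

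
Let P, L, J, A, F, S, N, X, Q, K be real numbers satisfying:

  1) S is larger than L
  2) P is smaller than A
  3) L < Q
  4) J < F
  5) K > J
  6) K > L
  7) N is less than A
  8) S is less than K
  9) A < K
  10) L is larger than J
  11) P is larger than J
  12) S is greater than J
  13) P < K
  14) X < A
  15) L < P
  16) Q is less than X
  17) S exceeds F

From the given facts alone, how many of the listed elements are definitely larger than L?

6

The elements the relations force above L are Q, X, S, P, A, K — no chain reaches any other.
That is 6.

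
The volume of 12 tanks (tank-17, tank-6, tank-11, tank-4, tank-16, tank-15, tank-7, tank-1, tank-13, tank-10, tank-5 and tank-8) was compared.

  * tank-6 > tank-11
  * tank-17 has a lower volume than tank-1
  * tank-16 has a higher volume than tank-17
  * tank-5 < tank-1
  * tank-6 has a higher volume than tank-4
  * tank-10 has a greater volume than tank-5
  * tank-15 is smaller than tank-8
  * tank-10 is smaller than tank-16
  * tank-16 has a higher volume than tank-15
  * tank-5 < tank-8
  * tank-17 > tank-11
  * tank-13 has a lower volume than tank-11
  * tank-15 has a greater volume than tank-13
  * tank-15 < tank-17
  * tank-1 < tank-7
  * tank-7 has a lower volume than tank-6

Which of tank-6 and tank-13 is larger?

tank-6

tank-13 < tank-11 and tank-11 < tank-17 give tank-13 < tank-17.
With tank-17 < tank-1: tank-13 < tank-11 < tank-17 < tank-1.
Then tank-1 < tank-7 extends the chain to tank-7.
Then tank-7 < tank-6 extends the chain to tank-6.
So tank-13 < tank-6; tank-6 is the larger of the two.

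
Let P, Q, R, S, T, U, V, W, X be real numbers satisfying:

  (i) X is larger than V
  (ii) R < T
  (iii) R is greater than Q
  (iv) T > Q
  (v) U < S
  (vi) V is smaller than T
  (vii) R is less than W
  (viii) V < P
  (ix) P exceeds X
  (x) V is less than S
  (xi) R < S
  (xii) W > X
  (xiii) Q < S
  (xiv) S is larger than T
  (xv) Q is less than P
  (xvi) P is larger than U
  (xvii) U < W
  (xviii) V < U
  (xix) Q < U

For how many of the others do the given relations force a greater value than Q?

6

From Q the given relations immediately reach R, T, U, P, S.
From those, W — 6 in total.
No other element is forced above Q by the given relations, so the count is 6.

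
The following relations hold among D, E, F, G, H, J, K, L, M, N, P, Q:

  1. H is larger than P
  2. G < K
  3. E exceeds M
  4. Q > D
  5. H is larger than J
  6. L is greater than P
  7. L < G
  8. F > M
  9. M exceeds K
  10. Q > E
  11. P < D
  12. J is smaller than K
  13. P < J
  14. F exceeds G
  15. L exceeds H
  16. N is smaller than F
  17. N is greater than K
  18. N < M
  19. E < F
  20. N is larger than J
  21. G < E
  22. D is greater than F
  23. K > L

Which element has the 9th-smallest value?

E

Chaining the given pairs: P < J < H < L < G < K < N < M < E < F < D < Q.
The 9th smallest is E.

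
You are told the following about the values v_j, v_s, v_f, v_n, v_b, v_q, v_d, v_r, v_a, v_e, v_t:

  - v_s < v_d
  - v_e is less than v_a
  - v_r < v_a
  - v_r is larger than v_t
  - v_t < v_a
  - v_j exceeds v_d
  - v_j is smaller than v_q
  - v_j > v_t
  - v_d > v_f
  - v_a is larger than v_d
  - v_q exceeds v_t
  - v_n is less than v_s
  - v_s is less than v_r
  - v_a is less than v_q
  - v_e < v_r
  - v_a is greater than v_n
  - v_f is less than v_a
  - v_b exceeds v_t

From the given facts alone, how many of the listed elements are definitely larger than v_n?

From v_n the given relations immediately reach v_s, v_a.
From those, v_r, v_d, v_q — 5 in total.
From those, v_j — 6 in total.
Nothing else is reachable above v_n; 6 in all.

6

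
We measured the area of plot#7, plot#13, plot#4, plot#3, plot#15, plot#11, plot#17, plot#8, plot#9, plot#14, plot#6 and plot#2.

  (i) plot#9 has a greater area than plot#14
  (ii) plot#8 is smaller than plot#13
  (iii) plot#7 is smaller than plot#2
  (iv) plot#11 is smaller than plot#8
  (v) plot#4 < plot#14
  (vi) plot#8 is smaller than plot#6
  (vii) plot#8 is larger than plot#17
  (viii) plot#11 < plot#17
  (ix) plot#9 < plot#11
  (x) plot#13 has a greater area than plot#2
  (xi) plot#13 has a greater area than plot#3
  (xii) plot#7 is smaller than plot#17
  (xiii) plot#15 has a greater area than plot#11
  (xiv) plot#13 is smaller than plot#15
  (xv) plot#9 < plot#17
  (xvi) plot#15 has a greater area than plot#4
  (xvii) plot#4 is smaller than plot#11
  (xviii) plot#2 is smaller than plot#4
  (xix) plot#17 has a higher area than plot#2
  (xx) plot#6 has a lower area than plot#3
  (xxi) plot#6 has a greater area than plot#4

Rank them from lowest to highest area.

Each adjacent pair is fixed by a given relation: plot#7 < plot#2; plot#2 < plot#4; plot#4 < plot#14; plot#14 < plot#9; plot#9 < plot#11; plot#11 < plot#17; plot#17 < plot#8; plot#8 < plot#6; plot#6 < plot#3; plot#3 < plot#13; plot#13 < plot#15. Chaining them end to end gives the full order.

plot#7 < plot#2 < plot#4 < plot#14 < plot#9 < plot#11 < plot#17 < plot#8 < plot#6 < plot#3 < plot#13 < plot#15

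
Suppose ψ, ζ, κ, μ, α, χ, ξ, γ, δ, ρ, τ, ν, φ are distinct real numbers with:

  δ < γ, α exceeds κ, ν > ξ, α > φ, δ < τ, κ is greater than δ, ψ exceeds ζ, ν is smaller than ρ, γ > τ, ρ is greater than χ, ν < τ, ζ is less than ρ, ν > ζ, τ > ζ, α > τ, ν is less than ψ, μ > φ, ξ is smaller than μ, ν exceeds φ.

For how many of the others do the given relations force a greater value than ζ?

6

Directly above ζ: ν, τ, ρ, ψ.
One step further: α, γ (6 so far).
Nothing else is reachable above ζ; 6 in all.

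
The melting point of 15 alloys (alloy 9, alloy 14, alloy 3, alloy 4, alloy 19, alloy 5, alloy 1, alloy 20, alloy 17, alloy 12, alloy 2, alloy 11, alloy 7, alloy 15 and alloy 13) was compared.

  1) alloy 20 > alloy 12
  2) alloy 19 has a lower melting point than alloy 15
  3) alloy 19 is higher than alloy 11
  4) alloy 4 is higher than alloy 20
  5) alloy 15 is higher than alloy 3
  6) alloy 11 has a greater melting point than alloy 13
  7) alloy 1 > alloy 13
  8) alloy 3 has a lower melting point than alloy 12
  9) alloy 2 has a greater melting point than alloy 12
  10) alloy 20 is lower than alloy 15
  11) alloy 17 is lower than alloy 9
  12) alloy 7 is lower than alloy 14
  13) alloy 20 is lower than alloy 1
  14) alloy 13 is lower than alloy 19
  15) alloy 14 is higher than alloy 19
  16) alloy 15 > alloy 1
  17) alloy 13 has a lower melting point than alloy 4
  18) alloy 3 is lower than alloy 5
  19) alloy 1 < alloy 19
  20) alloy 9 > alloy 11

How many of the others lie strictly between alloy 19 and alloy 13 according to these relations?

Chaining upward from alloy 13 reaches: alloy 11, alloy 4, alloy 1, alloy 9, alloy 15, alloy 14.
Chaining downward from alloy 19 reaches: alloy 3, alloy 12, alloy 11, alloy 20, alloy 1.
Strictly between alloy 13 and alloy 19 are those in both lists: alloy 11, alloy 1 — 2 elements.

2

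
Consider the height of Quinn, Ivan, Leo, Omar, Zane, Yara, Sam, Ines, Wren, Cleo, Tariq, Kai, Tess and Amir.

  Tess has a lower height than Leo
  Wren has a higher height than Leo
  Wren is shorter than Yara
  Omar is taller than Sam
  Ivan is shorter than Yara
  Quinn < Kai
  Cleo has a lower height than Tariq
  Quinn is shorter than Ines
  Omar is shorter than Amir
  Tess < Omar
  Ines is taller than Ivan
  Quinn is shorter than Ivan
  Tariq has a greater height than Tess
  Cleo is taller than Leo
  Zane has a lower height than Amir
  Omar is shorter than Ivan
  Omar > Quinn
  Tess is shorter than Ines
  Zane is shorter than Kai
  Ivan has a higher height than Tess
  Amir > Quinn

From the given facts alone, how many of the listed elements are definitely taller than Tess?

The elements the relations force above Tess are Leo, Omar, Wren, Ivan, Amir, Cleo, Ines, Yara, Tariq — no chain reaches any other.
That is 9.

9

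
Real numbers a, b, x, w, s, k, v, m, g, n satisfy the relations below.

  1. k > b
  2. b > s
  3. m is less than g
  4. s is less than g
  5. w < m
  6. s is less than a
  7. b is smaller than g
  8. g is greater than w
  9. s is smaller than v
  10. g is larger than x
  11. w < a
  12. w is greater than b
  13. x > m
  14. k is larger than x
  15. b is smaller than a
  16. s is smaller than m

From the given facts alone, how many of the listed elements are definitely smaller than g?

5

From g the given relations immediately reach s, b, w, m, x.
Nothing else is reachable below g; 5 in all.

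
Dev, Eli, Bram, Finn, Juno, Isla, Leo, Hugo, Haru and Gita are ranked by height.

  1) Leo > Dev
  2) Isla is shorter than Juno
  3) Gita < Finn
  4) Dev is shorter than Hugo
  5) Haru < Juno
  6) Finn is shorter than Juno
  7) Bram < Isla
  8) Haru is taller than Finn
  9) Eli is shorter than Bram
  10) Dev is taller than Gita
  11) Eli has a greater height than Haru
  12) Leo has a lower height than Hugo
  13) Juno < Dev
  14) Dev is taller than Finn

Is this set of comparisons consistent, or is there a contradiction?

consistent

Every relation is compatible with Gita < Finn < Haru < Eli < Bram < Isla < Juno < Dev < Leo < Hugo; the set is consistent.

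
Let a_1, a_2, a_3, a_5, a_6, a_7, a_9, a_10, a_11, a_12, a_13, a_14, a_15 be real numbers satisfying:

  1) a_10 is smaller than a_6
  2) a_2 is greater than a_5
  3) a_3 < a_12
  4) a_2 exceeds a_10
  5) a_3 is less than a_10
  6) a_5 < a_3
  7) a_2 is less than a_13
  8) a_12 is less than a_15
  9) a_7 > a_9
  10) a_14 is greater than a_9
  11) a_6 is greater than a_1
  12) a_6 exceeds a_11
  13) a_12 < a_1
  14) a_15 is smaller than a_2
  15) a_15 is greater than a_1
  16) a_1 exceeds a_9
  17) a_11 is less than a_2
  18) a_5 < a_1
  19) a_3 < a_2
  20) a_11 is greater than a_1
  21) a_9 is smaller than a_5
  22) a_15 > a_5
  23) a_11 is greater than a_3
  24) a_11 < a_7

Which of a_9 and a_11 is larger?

The relevant relations are a_9 < a_5; a_5 < a_3; a_3 < a_12; a_12 < a_1; a_1 < a_11.
Chaining these gives a_9 < a_5 < a_3 < a_12 < a_1 < a_11.
So a_9 < a_11; a_11 is the larger of the two.

a_11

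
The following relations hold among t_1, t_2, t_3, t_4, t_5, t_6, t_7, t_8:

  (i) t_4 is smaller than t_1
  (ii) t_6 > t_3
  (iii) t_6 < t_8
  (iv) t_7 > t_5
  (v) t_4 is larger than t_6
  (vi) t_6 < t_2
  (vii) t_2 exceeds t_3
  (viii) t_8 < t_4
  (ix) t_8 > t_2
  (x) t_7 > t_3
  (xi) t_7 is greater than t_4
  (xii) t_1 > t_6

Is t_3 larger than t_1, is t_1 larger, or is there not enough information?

t_1

Chaining the given relations: t_3 < t_2 < t_8 < t_4 < t_1.
So t_1 is larger.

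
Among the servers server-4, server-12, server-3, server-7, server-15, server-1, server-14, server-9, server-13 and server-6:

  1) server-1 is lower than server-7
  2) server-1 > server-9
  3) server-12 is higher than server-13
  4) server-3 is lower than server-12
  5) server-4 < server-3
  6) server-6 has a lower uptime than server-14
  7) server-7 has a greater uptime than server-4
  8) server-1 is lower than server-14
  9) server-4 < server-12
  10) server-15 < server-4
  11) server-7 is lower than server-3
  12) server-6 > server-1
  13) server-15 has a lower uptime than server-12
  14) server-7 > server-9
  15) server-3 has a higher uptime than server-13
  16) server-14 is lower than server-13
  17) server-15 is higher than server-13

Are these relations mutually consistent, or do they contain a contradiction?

The single ordering server-9 < server-1 < server-6 < server-14 < server-13 < server-15 < server-4 < server-7 < server-3 < server-12 satisfies every listed relation, so no contradiction arises.

consistent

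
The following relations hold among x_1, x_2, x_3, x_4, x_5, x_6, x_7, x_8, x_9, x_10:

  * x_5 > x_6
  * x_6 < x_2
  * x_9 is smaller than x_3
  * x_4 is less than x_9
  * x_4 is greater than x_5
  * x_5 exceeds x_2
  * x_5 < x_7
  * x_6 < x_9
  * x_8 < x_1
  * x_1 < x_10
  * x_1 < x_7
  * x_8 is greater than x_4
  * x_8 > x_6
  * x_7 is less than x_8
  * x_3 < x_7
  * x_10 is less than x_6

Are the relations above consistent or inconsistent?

We have x_8 < x_1 stated directly, yet also x_1 < x_10 < x_6 < x_2 < x_5 < x_4 < x_9 < x_3 < x_7 < x_8 by chaining the others — so x_1 < x_8. Contradiction.

inconsistent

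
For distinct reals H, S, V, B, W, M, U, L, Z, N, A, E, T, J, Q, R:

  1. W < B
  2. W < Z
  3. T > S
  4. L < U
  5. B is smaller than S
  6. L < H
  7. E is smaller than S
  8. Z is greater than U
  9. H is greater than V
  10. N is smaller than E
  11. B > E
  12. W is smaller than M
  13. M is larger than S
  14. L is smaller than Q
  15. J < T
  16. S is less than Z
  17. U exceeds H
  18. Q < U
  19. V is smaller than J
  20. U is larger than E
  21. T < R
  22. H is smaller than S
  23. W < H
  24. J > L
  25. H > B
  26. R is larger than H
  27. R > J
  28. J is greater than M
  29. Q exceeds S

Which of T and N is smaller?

N

N < E < B < H < S < M < J < T, by transitivity through E, B, H, S, M, J.
So N < T; N is the smaller of the two.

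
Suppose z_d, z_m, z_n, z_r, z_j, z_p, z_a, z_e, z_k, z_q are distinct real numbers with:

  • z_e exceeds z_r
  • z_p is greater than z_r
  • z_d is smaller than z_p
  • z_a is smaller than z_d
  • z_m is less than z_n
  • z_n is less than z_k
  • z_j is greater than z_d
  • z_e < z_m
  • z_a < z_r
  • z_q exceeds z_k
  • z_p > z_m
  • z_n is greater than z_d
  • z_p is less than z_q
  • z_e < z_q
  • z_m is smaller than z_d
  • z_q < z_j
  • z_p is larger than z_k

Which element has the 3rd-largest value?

z_p

Piecing the relations together gives one ordering: z_a < z_r < z_e < z_m < z_d < z_n < z_k < z_p < z_q < z_j.
Counting 3 from the largest end gives z_p.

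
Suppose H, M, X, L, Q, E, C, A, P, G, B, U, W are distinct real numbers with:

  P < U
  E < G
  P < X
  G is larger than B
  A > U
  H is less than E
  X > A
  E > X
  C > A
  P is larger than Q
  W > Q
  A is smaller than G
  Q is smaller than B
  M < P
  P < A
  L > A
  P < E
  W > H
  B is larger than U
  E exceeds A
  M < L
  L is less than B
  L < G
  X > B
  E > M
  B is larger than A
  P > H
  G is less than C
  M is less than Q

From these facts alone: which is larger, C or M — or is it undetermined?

M < Q and Q < P give M < P.
With P < U: M < Q < P < U.
With U < A: M < Q < P < U < A.
Then A < L extends the chain to L.
Then L < B extends the chain to B.
Then B < X extends the chain to X.
With X < E: M < Q < P < U < A < L < B < X < E.
With E < G: M < Q < P < U < A < L < B < X < E < G.
With G < C: M < Q < P < U < A < L < B < X < E < G < C.
So C is larger.

C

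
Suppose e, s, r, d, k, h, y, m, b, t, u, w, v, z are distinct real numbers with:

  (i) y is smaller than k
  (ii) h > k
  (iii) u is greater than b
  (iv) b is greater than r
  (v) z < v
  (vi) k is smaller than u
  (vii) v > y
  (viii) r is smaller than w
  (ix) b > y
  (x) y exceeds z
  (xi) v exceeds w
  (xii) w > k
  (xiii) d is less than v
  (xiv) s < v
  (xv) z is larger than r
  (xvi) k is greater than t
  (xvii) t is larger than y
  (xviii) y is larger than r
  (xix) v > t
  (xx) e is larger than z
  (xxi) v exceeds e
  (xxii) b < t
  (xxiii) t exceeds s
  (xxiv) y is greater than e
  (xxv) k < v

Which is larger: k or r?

r < z < e < y < b < t < k, by transitivity through z, e, y, b, t.
So r < k; k is the larger of the two.

k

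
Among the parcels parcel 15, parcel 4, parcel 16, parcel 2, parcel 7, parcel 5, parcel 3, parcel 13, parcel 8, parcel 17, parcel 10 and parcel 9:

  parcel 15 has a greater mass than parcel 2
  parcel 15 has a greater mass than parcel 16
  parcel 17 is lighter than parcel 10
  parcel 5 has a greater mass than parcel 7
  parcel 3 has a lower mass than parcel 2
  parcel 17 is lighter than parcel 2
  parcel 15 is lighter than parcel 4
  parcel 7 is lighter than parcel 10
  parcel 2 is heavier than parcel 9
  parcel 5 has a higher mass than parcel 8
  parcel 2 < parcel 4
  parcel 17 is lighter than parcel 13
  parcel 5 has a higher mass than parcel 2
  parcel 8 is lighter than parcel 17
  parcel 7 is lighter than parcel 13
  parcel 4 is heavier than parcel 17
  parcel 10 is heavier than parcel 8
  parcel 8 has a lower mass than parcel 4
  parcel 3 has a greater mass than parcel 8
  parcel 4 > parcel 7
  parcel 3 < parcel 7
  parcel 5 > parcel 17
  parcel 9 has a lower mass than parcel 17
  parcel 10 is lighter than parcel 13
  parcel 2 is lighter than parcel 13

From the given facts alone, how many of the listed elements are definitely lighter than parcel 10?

The elements the relations force below parcel 10 are parcel 8, parcel 3, parcel 9, parcel 17, parcel 7 — no chain reaches any other.
That is 5.

5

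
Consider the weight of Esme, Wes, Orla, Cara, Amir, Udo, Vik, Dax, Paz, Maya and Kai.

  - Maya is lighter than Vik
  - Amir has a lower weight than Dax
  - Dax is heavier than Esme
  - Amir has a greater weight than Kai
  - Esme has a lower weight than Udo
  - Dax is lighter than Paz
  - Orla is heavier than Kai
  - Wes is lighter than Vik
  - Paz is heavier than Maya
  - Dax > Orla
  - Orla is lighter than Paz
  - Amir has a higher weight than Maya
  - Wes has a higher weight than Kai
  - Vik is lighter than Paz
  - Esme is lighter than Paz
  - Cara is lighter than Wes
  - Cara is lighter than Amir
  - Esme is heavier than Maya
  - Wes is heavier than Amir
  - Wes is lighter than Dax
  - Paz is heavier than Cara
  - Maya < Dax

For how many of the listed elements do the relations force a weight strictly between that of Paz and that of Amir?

3

Chaining upward from Amir reaches: Wes, Vik, Dax.
Chaining downward from Paz reaches: Kai, Cara, Maya, Wes, Vik, Esme, Orla, Dax.
Strictly between Amir and Paz are those in both lists: Wes, Vik, Dax — 3 elements.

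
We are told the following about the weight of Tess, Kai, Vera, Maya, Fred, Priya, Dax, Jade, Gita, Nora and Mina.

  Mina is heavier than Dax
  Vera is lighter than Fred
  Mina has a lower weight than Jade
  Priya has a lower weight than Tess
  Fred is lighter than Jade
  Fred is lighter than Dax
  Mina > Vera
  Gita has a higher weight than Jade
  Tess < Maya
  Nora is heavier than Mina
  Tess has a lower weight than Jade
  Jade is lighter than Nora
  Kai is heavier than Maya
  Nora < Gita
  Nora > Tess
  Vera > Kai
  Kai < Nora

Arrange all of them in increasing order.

Nothing is placed below Priya, so it is least; from there Priya < Tess; Tess < Maya; Maya < Kai; Kai < Vera; Vera < Fred; Fred < Dax; Dax < Mina; Mina < Jade; Jade < Nora; Nora < Gita, each given directly.

Priya < Tess < Maya < Kai < Vera < Fred < Dax < Mina < Jade < Nora < Gita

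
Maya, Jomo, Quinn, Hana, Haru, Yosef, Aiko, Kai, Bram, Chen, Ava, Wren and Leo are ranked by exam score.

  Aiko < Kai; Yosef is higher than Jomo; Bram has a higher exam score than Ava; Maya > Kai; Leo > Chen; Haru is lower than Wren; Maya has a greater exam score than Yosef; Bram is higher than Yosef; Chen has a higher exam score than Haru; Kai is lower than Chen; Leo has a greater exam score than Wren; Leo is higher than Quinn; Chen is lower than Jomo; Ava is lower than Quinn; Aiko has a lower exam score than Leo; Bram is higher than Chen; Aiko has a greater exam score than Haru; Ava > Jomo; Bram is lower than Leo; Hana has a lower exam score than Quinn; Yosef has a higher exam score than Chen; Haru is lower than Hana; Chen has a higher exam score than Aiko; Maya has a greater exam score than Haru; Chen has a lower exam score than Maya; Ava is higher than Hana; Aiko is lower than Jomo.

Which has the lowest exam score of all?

Haru

Aiko is not least since Haru < Aiko; Wren is not least since Haru < Wren; Kai is not least since Aiko < Kai; Chen is not least since Kai < Chen; Jomo is not least since Chen < Jomo; Yosef is not least since Chen < Yosef; Hana is not least since Haru < Hana; Ava is not least since Jomo < Ava; Bram is not least since Chen < Bram; Quinn is not least since Hana < Quinn; Leo is not least since Bram < Leo; Maya is not least since Yosef < Maya.
Only Haru has nothing below it, so Haru is the lowest exam score.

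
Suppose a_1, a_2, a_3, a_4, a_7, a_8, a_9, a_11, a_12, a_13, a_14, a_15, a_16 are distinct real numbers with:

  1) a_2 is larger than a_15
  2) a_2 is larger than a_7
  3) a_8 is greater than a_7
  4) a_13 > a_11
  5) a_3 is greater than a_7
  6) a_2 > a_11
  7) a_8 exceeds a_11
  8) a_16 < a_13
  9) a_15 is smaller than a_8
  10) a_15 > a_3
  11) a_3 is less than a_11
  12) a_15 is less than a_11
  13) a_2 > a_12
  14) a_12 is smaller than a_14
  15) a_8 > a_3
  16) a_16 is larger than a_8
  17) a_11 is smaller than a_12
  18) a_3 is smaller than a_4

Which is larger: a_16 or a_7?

a_16

The relevant relations are a_7 < a_3; a_3 < a_15; a_15 < a_11; a_11 < a_8; a_8 < a_16.
Chaining these gives a_7 < a_3 < a_15 < a_11 < a_8 < a_16.
So a_7 < a_16; a_16 is the larger of the two.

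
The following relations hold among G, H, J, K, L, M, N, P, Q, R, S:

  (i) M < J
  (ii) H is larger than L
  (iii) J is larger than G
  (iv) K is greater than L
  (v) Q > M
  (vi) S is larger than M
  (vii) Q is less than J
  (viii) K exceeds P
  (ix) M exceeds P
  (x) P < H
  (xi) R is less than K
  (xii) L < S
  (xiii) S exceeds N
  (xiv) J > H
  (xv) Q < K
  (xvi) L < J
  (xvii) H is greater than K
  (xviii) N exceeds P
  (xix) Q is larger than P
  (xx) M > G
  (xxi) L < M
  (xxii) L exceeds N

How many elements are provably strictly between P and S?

3

The relations place P below S. An element lies strictly between them when it is forced above P and also forced below S.
Above P: {N, L, M, Q, K, H, J}. Below S: {N, G, L, M}.
Intersection: {N, L, M} — 3.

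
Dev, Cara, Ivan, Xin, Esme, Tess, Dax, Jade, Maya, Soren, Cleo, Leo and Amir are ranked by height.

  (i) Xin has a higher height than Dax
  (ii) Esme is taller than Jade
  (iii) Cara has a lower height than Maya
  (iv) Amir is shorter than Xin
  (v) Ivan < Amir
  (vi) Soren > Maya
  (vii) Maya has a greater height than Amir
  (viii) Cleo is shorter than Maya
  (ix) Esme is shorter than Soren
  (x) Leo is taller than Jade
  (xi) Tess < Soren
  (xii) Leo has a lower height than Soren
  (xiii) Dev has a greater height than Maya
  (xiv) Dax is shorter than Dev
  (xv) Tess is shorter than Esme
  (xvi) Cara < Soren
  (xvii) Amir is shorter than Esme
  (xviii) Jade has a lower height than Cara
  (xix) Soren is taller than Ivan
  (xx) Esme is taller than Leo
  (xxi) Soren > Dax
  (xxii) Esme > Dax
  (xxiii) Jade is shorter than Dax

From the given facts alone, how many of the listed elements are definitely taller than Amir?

Directly above Amir: Xin, Esme, Maya.
One step further: Dev, Soren (5 so far).
No other element is forced above Amir by the given relations, so the count is 5.

5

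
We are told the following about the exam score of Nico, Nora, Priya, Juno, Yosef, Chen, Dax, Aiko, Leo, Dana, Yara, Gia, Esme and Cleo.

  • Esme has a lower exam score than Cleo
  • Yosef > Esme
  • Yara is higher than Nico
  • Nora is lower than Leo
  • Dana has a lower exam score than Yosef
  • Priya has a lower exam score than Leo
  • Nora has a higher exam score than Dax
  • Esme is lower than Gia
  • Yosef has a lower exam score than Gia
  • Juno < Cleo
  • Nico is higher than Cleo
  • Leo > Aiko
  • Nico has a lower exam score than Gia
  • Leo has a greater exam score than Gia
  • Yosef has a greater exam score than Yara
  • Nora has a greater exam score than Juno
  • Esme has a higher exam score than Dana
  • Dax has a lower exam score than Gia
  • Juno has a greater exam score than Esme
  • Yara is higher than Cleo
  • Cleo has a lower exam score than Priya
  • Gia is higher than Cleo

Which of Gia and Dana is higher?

Link the given pairs in sequence: Dana < Esme; Esme < Juno; Juno < Cleo; Cleo < Nico; Nico < Yara; Yara < Yosef; Yosef < Gia.
Together: Dana < Esme < Juno < Cleo < Nico < Yara < Yosef < Gia.
So Dana < Gia; Gia is the higher of the two.

Gia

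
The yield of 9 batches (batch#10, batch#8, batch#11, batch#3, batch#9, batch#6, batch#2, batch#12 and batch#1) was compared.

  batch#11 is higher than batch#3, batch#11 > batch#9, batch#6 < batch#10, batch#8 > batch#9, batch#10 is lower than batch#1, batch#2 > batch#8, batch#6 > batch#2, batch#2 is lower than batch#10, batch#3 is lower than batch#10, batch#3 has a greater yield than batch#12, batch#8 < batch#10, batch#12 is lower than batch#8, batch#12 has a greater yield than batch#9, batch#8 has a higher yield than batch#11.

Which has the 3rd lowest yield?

Piecing the relations together gives one ordering: batch#9 < batch#12 < batch#3 < batch#11 < batch#8 < batch#2 < batch#6 < batch#10 < batch#1.
The 3rd smallest is batch#3.

batch#3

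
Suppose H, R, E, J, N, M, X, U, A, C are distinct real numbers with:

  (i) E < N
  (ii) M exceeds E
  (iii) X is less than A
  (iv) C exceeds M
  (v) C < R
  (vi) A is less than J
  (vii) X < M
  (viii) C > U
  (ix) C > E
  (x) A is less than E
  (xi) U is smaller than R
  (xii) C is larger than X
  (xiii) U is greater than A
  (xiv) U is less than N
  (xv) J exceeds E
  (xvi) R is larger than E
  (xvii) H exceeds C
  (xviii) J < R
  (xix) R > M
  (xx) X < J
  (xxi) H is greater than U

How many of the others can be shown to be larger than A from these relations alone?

8

Directly above A: E, J, U.
One step further: M, N, C, R, H (8 so far).
Nothing else is reachable above A; 8 in all.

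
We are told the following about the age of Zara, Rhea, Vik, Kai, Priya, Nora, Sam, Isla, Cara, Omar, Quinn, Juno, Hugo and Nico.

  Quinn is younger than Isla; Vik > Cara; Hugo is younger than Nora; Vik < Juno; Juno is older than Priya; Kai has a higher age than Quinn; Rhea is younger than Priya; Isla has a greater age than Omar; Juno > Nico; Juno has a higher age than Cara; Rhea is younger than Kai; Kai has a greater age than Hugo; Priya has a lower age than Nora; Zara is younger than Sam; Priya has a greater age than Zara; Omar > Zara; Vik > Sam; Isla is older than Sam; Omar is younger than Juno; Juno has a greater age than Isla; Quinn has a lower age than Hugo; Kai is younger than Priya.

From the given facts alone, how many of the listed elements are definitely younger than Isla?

4

The elements the relations force below Isla are Zara, Sam, Omar, Quinn — no chain reaches any other.
That is 4.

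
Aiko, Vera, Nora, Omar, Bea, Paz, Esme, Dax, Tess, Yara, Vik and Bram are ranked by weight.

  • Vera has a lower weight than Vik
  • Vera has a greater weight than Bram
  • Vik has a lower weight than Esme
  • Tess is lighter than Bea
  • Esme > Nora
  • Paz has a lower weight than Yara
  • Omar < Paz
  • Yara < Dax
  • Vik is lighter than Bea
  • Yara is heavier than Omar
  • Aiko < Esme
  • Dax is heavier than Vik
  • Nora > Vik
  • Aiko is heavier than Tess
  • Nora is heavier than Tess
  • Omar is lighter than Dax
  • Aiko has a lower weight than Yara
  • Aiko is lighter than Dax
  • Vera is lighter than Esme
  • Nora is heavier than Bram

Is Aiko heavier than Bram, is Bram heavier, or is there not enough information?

Following every chain through Bram: above Bram we get Vera, Vik, Bea, Dax, Nora, Esme.
Aiko is not reached, and no chain runs the other way from Aiko to Bram.
So the given relations leave the order of Bram and Aiko undetermined.

undetermined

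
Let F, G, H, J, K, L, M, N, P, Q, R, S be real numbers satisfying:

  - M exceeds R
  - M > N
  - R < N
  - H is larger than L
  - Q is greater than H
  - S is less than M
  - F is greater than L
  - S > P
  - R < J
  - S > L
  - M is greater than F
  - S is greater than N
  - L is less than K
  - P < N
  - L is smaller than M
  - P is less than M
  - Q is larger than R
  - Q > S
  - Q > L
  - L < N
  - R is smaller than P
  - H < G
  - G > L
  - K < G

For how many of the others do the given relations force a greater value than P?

Directly above P: N, S, M.
One step further: Q (4 so far).
Nothing else is reachable above P; 4 in all.

4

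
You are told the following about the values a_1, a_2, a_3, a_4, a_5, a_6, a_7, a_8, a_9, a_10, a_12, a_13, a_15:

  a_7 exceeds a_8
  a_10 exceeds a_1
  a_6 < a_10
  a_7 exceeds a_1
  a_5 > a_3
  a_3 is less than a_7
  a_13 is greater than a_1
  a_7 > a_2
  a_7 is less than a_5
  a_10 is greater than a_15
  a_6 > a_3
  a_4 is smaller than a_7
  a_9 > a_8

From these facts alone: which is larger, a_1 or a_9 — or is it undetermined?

undetermined

Following every chain through a_1: above a_1 we get a_7, a_5, a_10, a_13.
a_9 is not reached, and no chain runs the other way from a_9 to a_1.
So the given relations leave the order of a_1 and a_9 undetermined.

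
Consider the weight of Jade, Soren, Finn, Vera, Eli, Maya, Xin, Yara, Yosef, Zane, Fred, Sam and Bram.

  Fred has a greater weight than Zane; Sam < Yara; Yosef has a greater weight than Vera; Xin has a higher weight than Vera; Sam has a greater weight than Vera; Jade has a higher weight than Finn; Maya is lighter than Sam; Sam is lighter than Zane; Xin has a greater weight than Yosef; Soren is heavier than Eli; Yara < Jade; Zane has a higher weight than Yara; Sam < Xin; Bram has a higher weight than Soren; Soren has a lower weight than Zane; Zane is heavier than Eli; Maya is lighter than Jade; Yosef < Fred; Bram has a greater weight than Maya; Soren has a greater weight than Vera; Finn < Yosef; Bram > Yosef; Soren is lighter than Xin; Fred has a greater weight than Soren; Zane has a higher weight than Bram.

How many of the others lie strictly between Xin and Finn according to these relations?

The relations place Finn below Xin. An element lies strictly between them when it is forced above Finn and also forced below Xin.
Above Finn: {Yosef, Jade, Bram, Zane, Fred}. Below Xin: {Vera, Maya, Eli, Yosef, Sam, Soren}.
Intersection: {Yosef} — 1.

1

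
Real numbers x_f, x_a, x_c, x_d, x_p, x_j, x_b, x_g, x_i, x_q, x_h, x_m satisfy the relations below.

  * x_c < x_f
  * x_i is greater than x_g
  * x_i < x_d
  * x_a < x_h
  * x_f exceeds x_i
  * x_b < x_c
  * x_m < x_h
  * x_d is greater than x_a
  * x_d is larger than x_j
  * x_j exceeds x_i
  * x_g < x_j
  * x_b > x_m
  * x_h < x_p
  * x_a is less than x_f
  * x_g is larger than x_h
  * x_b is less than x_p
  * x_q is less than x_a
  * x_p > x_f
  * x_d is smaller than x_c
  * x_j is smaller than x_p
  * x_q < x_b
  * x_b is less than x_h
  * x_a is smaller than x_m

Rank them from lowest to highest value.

x_q < x_a < x_m < x_b < x_h < x_g < x_i < x_j < x_d < x_c < x_f < x_p

The consecutive links are each given: x_q < x_a; x_a < x_m; x_m < x_b; x_b < x_h; x_h < x_g; x_g < x_i; x_i < x_j; x_j < x_d; x_d < x_c; x_c < x_f; x_f < x_p.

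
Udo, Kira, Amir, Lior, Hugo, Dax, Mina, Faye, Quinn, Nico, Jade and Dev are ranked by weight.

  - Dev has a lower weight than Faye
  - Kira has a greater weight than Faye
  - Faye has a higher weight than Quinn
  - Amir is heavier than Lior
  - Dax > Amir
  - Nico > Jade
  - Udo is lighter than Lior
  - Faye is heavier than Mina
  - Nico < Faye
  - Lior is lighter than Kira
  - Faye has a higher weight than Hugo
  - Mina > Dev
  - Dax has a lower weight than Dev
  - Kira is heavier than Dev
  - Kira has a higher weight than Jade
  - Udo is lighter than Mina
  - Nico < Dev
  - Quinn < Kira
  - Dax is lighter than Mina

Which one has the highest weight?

Udo is not greatest since Udo < Lior; Hugo is not greatest since Hugo < Faye; Lior is not greatest since Lior < Kira; Jade is not greatest since Jade < Nico; Amir is not greatest since Amir < Dax; Nico is not greatest since Nico < Faye; Quinn is not greatest since Quinn < Kira; Dax is not greatest since Dax < Mina; Dev is not greatest since Dev < Mina; Mina is not greatest since Mina < Faye; Faye is not greatest since Faye < Kira.
Only Kira has nothing above it, so Kira is the highest weight.

Kira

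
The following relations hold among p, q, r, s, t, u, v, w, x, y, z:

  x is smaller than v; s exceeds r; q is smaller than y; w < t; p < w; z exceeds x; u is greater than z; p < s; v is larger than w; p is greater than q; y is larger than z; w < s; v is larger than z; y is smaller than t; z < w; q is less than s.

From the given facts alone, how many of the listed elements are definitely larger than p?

From p the given relations immediately reach w, s.
From those, t, v — 4 in total.
No other element is forced above p by the given relations, so the count is 4.

4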